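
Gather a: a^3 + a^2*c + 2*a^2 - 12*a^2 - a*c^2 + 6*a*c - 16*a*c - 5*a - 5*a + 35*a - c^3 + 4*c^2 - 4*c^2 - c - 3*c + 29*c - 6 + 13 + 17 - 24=a^3 + a^2*(c - 10) + a*(-c^2 - 10*c + 25) - c^3 + 25*c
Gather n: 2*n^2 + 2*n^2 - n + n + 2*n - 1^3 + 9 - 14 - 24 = 4*n^2 + 2*n - 30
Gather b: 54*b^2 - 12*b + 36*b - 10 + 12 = 54*b^2 + 24*b + 2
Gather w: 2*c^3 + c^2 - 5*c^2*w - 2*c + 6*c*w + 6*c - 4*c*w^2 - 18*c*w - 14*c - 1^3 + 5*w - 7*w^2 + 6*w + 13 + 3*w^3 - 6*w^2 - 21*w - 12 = 2*c^3 + c^2 - 10*c + 3*w^3 + w^2*(-4*c - 13) + w*(-5*c^2 - 12*c - 10)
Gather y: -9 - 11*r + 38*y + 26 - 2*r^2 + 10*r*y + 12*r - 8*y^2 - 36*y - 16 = -2*r^2 + r - 8*y^2 + y*(10*r + 2) + 1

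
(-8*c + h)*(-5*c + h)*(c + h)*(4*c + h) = 160*c^4 + 148*c^3*h - 21*c^2*h^2 - 8*c*h^3 + h^4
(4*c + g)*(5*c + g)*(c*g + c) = 20*c^3*g + 20*c^3 + 9*c^2*g^2 + 9*c^2*g + c*g^3 + c*g^2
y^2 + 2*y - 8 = (y - 2)*(y + 4)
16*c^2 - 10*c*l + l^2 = (-8*c + l)*(-2*c + l)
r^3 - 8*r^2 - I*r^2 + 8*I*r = r*(r - 8)*(r - I)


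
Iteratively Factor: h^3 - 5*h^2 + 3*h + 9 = (h + 1)*(h^2 - 6*h + 9) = (h - 3)*(h + 1)*(h - 3)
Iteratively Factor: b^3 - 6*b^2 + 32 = (b - 4)*(b^2 - 2*b - 8) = (b - 4)^2*(b + 2)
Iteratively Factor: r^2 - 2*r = (r)*(r - 2)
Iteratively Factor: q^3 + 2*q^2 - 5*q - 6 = (q + 1)*(q^2 + q - 6) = (q + 1)*(q + 3)*(q - 2)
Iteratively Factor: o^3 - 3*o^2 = (o)*(o^2 - 3*o) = o*(o - 3)*(o)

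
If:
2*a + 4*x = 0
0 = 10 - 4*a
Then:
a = 5/2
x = -5/4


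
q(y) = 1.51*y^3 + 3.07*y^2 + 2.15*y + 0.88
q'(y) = 4.53*y^2 + 6.14*y + 2.15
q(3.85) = 140.83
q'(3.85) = 92.93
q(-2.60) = -10.50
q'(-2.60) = 16.81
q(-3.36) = -28.96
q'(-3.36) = 32.66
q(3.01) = 76.35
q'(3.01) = 61.67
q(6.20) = 492.10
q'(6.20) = 214.35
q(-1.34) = -0.12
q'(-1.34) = 2.06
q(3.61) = 119.69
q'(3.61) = 83.35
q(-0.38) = 0.42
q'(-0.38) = 0.47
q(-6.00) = -227.66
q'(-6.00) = 128.39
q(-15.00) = -4436.87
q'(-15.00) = 929.30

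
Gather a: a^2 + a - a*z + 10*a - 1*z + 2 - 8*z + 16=a^2 + a*(11 - z) - 9*z + 18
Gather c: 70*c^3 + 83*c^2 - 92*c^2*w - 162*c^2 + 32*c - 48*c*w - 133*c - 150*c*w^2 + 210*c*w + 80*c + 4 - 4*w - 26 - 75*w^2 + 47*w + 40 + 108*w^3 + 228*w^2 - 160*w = 70*c^3 + c^2*(-92*w - 79) + c*(-150*w^2 + 162*w - 21) + 108*w^3 + 153*w^2 - 117*w + 18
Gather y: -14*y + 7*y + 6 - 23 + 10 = -7*y - 7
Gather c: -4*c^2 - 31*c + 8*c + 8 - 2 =-4*c^2 - 23*c + 6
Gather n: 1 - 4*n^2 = 1 - 4*n^2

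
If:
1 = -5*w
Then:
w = -1/5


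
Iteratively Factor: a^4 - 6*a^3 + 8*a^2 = (a)*(a^3 - 6*a^2 + 8*a) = a^2*(a^2 - 6*a + 8) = a^2*(a - 2)*(a - 4)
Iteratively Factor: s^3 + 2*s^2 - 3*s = (s)*(s^2 + 2*s - 3) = s*(s - 1)*(s + 3)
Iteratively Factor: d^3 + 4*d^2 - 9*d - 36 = (d - 3)*(d^2 + 7*d + 12) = (d - 3)*(d + 3)*(d + 4)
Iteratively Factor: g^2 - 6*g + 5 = (g - 1)*(g - 5)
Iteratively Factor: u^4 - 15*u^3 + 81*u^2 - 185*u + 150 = (u - 2)*(u^3 - 13*u^2 + 55*u - 75) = (u - 5)*(u - 2)*(u^2 - 8*u + 15) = (u - 5)^2*(u - 2)*(u - 3)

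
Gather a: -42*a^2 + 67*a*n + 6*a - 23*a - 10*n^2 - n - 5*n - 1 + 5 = -42*a^2 + a*(67*n - 17) - 10*n^2 - 6*n + 4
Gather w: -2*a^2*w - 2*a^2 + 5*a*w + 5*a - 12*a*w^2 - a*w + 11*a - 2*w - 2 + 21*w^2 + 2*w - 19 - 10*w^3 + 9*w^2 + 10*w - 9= -2*a^2 + 16*a - 10*w^3 + w^2*(30 - 12*a) + w*(-2*a^2 + 4*a + 10) - 30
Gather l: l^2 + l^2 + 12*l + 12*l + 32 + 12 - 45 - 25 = 2*l^2 + 24*l - 26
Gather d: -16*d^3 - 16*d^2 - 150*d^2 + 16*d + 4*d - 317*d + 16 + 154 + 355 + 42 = -16*d^3 - 166*d^2 - 297*d + 567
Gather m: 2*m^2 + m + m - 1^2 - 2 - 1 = 2*m^2 + 2*m - 4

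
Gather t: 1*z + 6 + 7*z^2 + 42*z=7*z^2 + 43*z + 6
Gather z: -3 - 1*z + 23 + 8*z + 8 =7*z + 28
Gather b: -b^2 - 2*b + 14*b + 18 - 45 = -b^2 + 12*b - 27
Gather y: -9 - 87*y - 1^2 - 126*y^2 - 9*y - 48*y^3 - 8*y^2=-48*y^3 - 134*y^2 - 96*y - 10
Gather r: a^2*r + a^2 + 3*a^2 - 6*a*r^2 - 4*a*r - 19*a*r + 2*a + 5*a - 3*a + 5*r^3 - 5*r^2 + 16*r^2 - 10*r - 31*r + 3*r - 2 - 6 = 4*a^2 + 4*a + 5*r^3 + r^2*(11 - 6*a) + r*(a^2 - 23*a - 38) - 8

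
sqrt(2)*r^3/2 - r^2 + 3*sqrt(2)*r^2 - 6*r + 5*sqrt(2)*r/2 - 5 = (r + 5)*(r - sqrt(2))*(sqrt(2)*r/2 + sqrt(2)/2)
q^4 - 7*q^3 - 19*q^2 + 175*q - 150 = (q - 6)*(q - 5)*(q - 1)*(q + 5)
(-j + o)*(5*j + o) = -5*j^2 + 4*j*o + o^2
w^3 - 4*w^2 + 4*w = w*(w - 2)^2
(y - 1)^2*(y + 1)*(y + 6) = y^4 + 5*y^3 - 7*y^2 - 5*y + 6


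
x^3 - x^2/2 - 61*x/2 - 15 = (x - 6)*(x + 1/2)*(x + 5)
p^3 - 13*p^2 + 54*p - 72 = (p - 6)*(p - 4)*(p - 3)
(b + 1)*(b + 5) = b^2 + 6*b + 5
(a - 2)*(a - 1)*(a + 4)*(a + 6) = a^4 + 7*a^3 - 4*a^2 - 52*a + 48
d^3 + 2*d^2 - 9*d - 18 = (d - 3)*(d + 2)*(d + 3)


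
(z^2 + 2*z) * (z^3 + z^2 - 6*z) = z^5 + 3*z^4 - 4*z^3 - 12*z^2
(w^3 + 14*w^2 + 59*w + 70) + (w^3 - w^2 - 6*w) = 2*w^3 + 13*w^2 + 53*w + 70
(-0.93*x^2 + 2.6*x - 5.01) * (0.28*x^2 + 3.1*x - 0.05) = -0.2604*x^4 - 2.155*x^3 + 6.7037*x^2 - 15.661*x + 0.2505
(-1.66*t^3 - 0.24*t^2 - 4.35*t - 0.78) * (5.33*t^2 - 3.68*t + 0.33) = -8.8478*t^5 + 4.8296*t^4 - 22.8501*t^3 + 11.7714*t^2 + 1.4349*t - 0.2574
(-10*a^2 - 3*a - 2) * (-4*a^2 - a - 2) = 40*a^4 + 22*a^3 + 31*a^2 + 8*a + 4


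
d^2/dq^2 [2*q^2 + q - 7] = 4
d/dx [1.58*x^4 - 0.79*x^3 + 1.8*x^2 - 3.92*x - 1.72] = 6.32*x^3 - 2.37*x^2 + 3.6*x - 3.92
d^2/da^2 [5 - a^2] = -2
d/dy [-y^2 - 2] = -2*y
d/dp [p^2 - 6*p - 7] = 2*p - 6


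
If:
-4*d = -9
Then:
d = 9/4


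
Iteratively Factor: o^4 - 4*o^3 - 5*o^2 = (o + 1)*(o^3 - 5*o^2) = o*(o + 1)*(o^2 - 5*o) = o^2*(o + 1)*(o - 5)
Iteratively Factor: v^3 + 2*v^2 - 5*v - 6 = (v + 3)*(v^2 - v - 2) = (v - 2)*(v + 3)*(v + 1)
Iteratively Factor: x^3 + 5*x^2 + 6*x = (x + 3)*(x^2 + 2*x) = (x + 2)*(x + 3)*(x)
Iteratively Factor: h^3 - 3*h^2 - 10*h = (h + 2)*(h^2 - 5*h) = h*(h + 2)*(h - 5)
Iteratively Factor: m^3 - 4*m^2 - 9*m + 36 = (m + 3)*(m^2 - 7*m + 12) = (m - 4)*(m + 3)*(m - 3)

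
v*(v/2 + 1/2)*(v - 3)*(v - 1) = v^4/2 - 3*v^3/2 - v^2/2 + 3*v/2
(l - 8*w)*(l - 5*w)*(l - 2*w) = l^3 - 15*l^2*w + 66*l*w^2 - 80*w^3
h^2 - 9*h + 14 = (h - 7)*(h - 2)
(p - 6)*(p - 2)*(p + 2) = p^3 - 6*p^2 - 4*p + 24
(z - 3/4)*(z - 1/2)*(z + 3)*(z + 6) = z^4 + 31*z^3/4 + 57*z^2/8 - 153*z/8 + 27/4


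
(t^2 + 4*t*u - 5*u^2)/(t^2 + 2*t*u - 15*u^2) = (t - u)/(t - 3*u)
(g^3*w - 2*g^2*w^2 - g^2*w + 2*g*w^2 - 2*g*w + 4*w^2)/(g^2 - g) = w*(g^3 - 2*g^2*w - g^2 + 2*g*w - 2*g + 4*w)/(g*(g - 1))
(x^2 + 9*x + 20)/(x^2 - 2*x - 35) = (x + 4)/(x - 7)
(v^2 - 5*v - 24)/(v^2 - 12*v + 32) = (v + 3)/(v - 4)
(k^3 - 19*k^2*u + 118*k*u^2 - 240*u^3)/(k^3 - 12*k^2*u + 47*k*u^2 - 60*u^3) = (k^2 - 14*k*u + 48*u^2)/(k^2 - 7*k*u + 12*u^2)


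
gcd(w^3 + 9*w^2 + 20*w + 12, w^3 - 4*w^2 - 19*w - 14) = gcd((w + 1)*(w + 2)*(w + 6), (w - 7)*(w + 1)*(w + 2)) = w^2 + 3*w + 2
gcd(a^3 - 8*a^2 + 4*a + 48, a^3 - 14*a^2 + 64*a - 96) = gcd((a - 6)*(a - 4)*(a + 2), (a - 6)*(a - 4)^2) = a^2 - 10*a + 24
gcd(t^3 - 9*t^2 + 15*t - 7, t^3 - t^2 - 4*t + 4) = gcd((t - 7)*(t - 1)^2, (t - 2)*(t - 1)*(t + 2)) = t - 1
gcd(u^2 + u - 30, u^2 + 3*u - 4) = 1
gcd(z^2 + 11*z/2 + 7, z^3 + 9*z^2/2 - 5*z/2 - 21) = z + 7/2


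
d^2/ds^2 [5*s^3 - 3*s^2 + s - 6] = 30*s - 6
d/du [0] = 0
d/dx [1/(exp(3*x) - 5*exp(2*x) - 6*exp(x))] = (-3*exp(2*x) + 10*exp(x) + 6)*exp(-x)/(-exp(2*x) + 5*exp(x) + 6)^2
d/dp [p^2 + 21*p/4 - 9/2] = 2*p + 21/4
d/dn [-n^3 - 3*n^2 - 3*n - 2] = -3*n^2 - 6*n - 3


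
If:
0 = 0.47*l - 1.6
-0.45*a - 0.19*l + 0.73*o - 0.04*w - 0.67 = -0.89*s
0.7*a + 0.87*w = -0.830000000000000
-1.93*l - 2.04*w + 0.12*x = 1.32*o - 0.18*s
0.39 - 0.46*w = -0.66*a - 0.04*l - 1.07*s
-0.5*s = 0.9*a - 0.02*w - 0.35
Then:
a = 1.80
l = 3.40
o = 5.99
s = -2.63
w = -2.40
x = 83.79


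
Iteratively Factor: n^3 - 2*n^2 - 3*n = (n + 1)*(n^2 - 3*n) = n*(n + 1)*(n - 3)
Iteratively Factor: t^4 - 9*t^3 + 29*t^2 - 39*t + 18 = (t - 1)*(t^3 - 8*t^2 + 21*t - 18) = (t - 3)*(t - 1)*(t^2 - 5*t + 6) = (t - 3)^2*(t - 1)*(t - 2)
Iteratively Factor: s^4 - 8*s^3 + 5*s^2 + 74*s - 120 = (s - 5)*(s^3 - 3*s^2 - 10*s + 24) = (s - 5)*(s + 3)*(s^2 - 6*s + 8) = (s - 5)*(s - 2)*(s + 3)*(s - 4)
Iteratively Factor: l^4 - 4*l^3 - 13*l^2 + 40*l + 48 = (l - 4)*(l^3 - 13*l - 12) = (l - 4)*(l + 1)*(l^2 - l - 12) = (l - 4)*(l + 1)*(l + 3)*(l - 4)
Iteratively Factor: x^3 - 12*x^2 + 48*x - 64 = (x - 4)*(x^2 - 8*x + 16) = (x - 4)^2*(x - 4)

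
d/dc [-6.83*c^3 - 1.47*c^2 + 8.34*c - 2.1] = -20.49*c^2 - 2.94*c + 8.34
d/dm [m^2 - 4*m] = 2*m - 4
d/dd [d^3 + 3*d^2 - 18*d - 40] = 3*d^2 + 6*d - 18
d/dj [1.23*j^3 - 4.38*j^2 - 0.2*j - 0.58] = 3.69*j^2 - 8.76*j - 0.2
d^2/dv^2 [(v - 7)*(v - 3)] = 2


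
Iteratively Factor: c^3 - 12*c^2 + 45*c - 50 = (c - 5)*(c^2 - 7*c + 10) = (c - 5)^2*(c - 2)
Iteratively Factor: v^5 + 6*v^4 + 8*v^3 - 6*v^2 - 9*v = (v + 3)*(v^4 + 3*v^3 - v^2 - 3*v) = v*(v + 3)*(v^3 + 3*v^2 - v - 3) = v*(v - 1)*(v + 3)*(v^2 + 4*v + 3) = v*(v - 1)*(v + 3)^2*(v + 1)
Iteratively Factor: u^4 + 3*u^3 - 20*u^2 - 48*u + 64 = (u + 4)*(u^3 - u^2 - 16*u + 16) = (u - 1)*(u + 4)*(u^2 - 16) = (u - 1)*(u + 4)^2*(u - 4)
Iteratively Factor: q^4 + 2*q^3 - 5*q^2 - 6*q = (q + 1)*(q^3 + q^2 - 6*q) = (q - 2)*(q + 1)*(q^2 + 3*q) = (q - 2)*(q + 1)*(q + 3)*(q)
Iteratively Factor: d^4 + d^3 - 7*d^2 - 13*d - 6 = (d + 1)*(d^3 - 7*d - 6) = (d + 1)*(d + 2)*(d^2 - 2*d - 3) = (d + 1)^2*(d + 2)*(d - 3)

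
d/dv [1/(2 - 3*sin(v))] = 3*cos(v)/(3*sin(v) - 2)^2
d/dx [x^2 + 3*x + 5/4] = 2*x + 3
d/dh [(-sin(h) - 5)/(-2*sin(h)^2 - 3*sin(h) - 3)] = (-20*sin(h) + cos(2*h) - 13)*cos(h)/(3*sin(h) - cos(2*h) + 4)^2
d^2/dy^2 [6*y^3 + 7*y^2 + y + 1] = 36*y + 14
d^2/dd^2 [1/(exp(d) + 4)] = (exp(d) - 4)*exp(d)/(exp(d) + 4)^3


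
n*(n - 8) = n^2 - 8*n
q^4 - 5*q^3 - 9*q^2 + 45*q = q*(q - 5)*(q - 3)*(q + 3)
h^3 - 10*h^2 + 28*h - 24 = (h - 6)*(h - 2)^2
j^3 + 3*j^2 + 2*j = j*(j + 1)*(j + 2)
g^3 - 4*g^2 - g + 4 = (g - 4)*(g - 1)*(g + 1)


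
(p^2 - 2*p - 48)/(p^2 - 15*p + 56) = (p + 6)/(p - 7)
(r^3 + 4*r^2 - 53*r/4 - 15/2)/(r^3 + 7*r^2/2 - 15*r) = (r + 1/2)/r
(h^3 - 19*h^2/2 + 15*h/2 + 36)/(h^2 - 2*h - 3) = (h^2 - 13*h/2 - 12)/(h + 1)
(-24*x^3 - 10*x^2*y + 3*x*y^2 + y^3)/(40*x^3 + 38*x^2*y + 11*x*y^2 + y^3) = (-3*x + y)/(5*x + y)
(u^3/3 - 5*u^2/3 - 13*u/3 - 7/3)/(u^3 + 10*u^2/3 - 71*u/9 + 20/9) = 3*(u^3 - 5*u^2 - 13*u - 7)/(9*u^3 + 30*u^2 - 71*u + 20)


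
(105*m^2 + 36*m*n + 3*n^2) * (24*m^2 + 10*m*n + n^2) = 2520*m^4 + 1914*m^3*n + 537*m^2*n^2 + 66*m*n^3 + 3*n^4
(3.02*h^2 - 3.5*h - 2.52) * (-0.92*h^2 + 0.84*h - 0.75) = -2.7784*h^4 + 5.7568*h^3 - 2.8866*h^2 + 0.5082*h + 1.89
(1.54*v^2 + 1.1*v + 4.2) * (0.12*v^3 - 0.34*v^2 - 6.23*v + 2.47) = 0.1848*v^5 - 0.3916*v^4 - 9.4642*v^3 - 4.4772*v^2 - 23.449*v + 10.374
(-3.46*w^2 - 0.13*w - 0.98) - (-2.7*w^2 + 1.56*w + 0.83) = -0.76*w^2 - 1.69*w - 1.81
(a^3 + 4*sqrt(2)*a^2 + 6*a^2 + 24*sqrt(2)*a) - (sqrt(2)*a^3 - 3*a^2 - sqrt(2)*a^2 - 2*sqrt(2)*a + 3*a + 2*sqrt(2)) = -sqrt(2)*a^3 + a^3 + 5*sqrt(2)*a^2 + 9*a^2 - 3*a + 26*sqrt(2)*a - 2*sqrt(2)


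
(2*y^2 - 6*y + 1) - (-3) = 2*y^2 - 6*y + 4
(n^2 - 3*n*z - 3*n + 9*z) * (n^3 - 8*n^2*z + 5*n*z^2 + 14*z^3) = n^5 - 11*n^4*z - 3*n^4 + 29*n^3*z^2 + 33*n^3*z - n^2*z^3 - 87*n^2*z^2 - 42*n*z^4 + 3*n*z^3 + 126*z^4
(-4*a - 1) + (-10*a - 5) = -14*a - 6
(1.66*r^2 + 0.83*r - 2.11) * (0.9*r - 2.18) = 1.494*r^3 - 2.8718*r^2 - 3.7084*r + 4.5998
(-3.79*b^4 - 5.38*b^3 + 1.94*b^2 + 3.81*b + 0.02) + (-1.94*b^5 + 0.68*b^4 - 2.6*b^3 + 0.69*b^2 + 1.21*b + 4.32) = -1.94*b^5 - 3.11*b^4 - 7.98*b^3 + 2.63*b^2 + 5.02*b + 4.34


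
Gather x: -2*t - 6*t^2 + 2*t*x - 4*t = -6*t^2 + 2*t*x - 6*t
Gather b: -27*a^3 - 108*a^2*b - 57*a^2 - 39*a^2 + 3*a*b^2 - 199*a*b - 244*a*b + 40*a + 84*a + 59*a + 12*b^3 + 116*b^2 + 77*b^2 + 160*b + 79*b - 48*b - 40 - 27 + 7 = -27*a^3 - 96*a^2 + 183*a + 12*b^3 + b^2*(3*a + 193) + b*(-108*a^2 - 443*a + 191) - 60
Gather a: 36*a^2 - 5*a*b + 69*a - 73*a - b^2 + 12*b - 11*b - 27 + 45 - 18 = 36*a^2 + a*(-5*b - 4) - b^2 + b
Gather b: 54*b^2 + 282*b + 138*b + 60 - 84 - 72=54*b^2 + 420*b - 96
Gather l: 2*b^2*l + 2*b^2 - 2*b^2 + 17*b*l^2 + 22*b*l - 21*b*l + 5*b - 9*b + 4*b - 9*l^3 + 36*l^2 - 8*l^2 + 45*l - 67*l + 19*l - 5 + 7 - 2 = -9*l^3 + l^2*(17*b + 28) + l*(2*b^2 + b - 3)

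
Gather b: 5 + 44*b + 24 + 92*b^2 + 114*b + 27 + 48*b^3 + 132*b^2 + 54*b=48*b^3 + 224*b^2 + 212*b + 56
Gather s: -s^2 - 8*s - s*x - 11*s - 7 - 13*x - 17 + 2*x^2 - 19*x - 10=-s^2 + s*(-x - 19) + 2*x^2 - 32*x - 34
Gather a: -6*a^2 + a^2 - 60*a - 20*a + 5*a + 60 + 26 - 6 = -5*a^2 - 75*a + 80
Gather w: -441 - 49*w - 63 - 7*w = -56*w - 504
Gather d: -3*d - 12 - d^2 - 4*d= -d^2 - 7*d - 12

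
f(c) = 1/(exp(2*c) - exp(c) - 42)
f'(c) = (-2*exp(2*c) + exp(c))/(exp(2*c) - exp(c) - 42)^2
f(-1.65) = -0.02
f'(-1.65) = 0.00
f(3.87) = 0.00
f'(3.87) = -0.00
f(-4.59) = -0.02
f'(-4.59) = 0.00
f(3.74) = 0.00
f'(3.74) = -0.00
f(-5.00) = -0.02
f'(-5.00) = 0.00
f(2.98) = 0.00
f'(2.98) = -0.01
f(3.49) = 0.00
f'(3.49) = -0.00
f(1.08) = -0.03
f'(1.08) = -0.01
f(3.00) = 0.00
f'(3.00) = -0.00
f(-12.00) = -0.02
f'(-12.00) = 0.00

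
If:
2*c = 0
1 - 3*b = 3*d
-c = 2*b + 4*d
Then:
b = 2/3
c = 0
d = -1/3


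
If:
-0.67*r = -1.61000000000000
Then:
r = 2.40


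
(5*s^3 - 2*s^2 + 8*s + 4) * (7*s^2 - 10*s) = 35*s^5 - 64*s^4 + 76*s^3 - 52*s^2 - 40*s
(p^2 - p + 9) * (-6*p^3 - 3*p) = -6*p^5 + 6*p^4 - 57*p^3 + 3*p^2 - 27*p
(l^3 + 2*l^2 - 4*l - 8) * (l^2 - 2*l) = l^5 - 8*l^3 + 16*l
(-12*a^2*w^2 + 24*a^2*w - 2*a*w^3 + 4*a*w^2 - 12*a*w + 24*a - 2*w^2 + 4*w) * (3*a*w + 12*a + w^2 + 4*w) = -36*a^3*w^3 - 72*a^3*w^2 + 288*a^3*w - 18*a^2*w^4 - 36*a^2*w^3 + 108*a^2*w^2 - 72*a^2*w + 288*a^2 - 2*a*w^5 - 4*a*w^4 - 2*a*w^3 - 36*a*w^2 + 144*a*w - 2*w^4 - 4*w^3 + 16*w^2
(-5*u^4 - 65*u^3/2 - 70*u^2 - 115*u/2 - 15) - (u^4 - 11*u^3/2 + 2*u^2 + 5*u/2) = -6*u^4 - 27*u^3 - 72*u^2 - 60*u - 15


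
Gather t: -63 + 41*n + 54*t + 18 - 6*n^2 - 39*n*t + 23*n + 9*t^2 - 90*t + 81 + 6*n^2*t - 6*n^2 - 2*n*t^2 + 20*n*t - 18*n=-12*n^2 + 46*n + t^2*(9 - 2*n) + t*(6*n^2 - 19*n - 36) + 36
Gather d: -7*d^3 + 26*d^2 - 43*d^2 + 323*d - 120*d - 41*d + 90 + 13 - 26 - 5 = -7*d^3 - 17*d^2 + 162*d + 72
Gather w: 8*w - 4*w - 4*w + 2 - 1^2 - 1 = 0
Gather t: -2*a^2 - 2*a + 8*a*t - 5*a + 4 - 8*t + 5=-2*a^2 - 7*a + t*(8*a - 8) + 9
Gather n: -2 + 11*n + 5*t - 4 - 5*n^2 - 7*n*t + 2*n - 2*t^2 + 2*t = -5*n^2 + n*(13 - 7*t) - 2*t^2 + 7*t - 6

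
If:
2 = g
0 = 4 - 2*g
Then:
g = 2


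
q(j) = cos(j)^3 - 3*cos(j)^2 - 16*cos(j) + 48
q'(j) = -3*sin(j)*cos(j)^2 + 6*sin(j)*cos(j) + 16*sin(j)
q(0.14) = 30.19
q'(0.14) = 2.65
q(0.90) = 37.14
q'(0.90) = 14.55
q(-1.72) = 50.31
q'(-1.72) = -14.87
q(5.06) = 42.24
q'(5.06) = -16.64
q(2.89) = 59.77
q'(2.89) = 1.84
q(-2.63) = 59.01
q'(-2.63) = -4.16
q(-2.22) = 56.36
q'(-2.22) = -8.98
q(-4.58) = 50.06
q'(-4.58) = 15.02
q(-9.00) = 59.33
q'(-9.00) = -3.31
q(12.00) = 32.96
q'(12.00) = -10.16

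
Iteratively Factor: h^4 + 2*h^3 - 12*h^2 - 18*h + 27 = (h + 3)*(h^3 - h^2 - 9*h + 9) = (h - 3)*(h + 3)*(h^2 + 2*h - 3) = (h - 3)*(h + 3)^2*(h - 1)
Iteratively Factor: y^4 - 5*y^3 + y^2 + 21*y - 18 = (y - 3)*(y^3 - 2*y^2 - 5*y + 6) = (y - 3)^2*(y^2 + y - 2) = (y - 3)^2*(y - 1)*(y + 2)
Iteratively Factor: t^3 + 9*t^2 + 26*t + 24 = (t + 3)*(t^2 + 6*t + 8) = (t + 3)*(t + 4)*(t + 2)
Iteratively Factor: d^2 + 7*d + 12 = (d + 3)*(d + 4)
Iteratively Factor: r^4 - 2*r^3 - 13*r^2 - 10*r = (r)*(r^3 - 2*r^2 - 13*r - 10) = r*(r + 2)*(r^2 - 4*r - 5) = r*(r + 1)*(r + 2)*(r - 5)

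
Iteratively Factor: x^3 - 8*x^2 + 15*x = (x - 5)*(x^2 - 3*x) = x*(x - 5)*(x - 3)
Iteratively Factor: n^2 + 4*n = (n + 4)*(n)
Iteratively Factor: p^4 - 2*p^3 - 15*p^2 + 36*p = (p + 4)*(p^3 - 6*p^2 + 9*p) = p*(p + 4)*(p^2 - 6*p + 9) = p*(p - 3)*(p + 4)*(p - 3)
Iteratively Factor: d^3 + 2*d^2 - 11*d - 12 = (d + 4)*(d^2 - 2*d - 3) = (d - 3)*(d + 4)*(d + 1)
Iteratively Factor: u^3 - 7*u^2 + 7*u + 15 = (u - 3)*(u^2 - 4*u - 5) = (u - 5)*(u - 3)*(u + 1)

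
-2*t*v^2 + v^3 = v^2*(-2*t + v)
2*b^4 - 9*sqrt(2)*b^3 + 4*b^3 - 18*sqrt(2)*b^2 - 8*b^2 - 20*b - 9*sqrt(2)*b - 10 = (b + 1)*(b - 5*sqrt(2))*(sqrt(2)*b + 1)*(sqrt(2)*b + sqrt(2))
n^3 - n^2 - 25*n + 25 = (n - 5)*(n - 1)*(n + 5)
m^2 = m^2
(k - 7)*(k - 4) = k^2 - 11*k + 28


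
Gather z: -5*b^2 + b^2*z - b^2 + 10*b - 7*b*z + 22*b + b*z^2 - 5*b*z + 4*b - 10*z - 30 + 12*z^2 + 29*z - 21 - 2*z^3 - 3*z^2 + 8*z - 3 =-6*b^2 + 36*b - 2*z^3 + z^2*(b + 9) + z*(b^2 - 12*b + 27) - 54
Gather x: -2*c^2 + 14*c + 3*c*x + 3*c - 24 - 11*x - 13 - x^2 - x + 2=-2*c^2 + 17*c - x^2 + x*(3*c - 12) - 35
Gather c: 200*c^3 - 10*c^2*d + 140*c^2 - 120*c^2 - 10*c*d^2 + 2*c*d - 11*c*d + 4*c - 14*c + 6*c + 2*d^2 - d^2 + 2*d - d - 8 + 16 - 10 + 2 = 200*c^3 + c^2*(20 - 10*d) + c*(-10*d^2 - 9*d - 4) + d^2 + d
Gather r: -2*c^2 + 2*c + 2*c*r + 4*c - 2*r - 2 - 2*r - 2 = -2*c^2 + 6*c + r*(2*c - 4) - 4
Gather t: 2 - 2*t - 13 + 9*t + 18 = 7*t + 7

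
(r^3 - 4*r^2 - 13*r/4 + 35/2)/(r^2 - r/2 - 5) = r - 7/2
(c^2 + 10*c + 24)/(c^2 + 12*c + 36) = (c + 4)/(c + 6)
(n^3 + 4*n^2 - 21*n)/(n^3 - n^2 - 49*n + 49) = n*(n - 3)/(n^2 - 8*n + 7)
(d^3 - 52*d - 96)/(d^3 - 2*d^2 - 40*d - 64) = (d + 6)/(d + 4)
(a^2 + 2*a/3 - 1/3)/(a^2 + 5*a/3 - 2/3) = (a + 1)/(a + 2)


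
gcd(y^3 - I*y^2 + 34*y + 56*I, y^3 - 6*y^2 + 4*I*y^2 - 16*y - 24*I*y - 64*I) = y + 4*I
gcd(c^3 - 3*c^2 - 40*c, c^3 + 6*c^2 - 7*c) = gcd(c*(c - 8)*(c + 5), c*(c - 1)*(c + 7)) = c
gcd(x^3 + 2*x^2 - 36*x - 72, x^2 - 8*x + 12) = x - 6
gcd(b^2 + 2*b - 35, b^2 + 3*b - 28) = b + 7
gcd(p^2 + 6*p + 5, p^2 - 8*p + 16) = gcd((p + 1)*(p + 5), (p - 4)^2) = 1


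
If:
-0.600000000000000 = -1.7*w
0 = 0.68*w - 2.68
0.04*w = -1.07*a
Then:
No Solution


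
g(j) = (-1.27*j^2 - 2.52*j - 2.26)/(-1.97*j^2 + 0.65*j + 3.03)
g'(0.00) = -0.67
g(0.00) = -0.75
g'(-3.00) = -0.03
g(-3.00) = 0.37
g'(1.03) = -11.35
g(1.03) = -3.85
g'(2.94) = -0.72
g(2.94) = 1.71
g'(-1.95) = 0.13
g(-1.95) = 0.38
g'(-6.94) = -0.02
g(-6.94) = 0.48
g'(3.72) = -0.31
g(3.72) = 1.34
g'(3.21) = -0.52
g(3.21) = 1.54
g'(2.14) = -3.22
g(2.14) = 2.93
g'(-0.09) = -0.54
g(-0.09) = -0.69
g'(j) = (-2.54*j - 2.52)/(-1.97*j^2 + 0.65*j + 3.03) + (3.94*j - 0.65)*(-1.27*j^2 - 2.52*j - 2.26)/(-1.97*j^2 + 0.65*j + 3.03)^2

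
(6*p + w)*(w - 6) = 6*p*w - 36*p + w^2 - 6*w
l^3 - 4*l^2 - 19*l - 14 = (l - 7)*(l + 1)*(l + 2)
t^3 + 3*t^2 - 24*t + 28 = (t - 2)^2*(t + 7)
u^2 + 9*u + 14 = (u + 2)*(u + 7)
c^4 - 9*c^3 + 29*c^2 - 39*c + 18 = (c - 3)^2*(c - 2)*(c - 1)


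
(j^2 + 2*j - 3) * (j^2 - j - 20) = j^4 + j^3 - 25*j^2 - 37*j + 60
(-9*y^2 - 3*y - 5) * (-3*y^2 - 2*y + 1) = 27*y^4 + 27*y^3 + 12*y^2 + 7*y - 5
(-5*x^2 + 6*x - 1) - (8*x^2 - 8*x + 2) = -13*x^2 + 14*x - 3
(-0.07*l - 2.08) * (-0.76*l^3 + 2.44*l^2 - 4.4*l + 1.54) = 0.0532*l^4 + 1.41*l^3 - 4.7672*l^2 + 9.0442*l - 3.2032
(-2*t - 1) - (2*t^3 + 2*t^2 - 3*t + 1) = -2*t^3 - 2*t^2 + t - 2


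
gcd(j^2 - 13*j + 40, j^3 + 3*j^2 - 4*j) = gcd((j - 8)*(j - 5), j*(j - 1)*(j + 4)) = 1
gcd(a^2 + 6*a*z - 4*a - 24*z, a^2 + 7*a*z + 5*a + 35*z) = 1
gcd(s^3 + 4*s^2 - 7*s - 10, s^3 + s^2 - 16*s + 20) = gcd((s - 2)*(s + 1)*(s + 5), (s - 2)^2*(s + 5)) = s^2 + 3*s - 10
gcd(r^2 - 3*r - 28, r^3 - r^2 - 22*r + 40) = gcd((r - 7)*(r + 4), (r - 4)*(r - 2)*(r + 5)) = 1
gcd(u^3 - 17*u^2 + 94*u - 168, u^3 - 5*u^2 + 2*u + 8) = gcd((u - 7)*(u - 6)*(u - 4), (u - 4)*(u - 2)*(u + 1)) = u - 4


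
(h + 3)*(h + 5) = h^2 + 8*h + 15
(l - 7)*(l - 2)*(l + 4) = l^3 - 5*l^2 - 22*l + 56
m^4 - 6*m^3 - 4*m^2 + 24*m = m*(m - 6)*(m - 2)*(m + 2)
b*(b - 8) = b^2 - 8*b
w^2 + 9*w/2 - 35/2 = (w - 5/2)*(w + 7)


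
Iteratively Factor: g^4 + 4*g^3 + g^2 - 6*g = (g + 3)*(g^3 + g^2 - 2*g) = (g + 2)*(g + 3)*(g^2 - g) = (g - 1)*(g + 2)*(g + 3)*(g)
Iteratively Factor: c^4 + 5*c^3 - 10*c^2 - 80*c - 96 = (c + 2)*(c^3 + 3*c^2 - 16*c - 48) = (c - 4)*(c + 2)*(c^2 + 7*c + 12) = (c - 4)*(c + 2)*(c + 3)*(c + 4)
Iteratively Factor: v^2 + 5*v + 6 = (v + 3)*(v + 2)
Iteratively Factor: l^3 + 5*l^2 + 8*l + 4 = (l + 2)*(l^2 + 3*l + 2) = (l + 1)*(l + 2)*(l + 2)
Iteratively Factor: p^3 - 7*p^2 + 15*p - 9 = (p - 3)*(p^2 - 4*p + 3) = (p - 3)^2*(p - 1)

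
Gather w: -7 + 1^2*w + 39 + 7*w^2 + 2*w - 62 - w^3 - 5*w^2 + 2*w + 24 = -w^3 + 2*w^2 + 5*w - 6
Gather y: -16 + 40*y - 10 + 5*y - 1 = 45*y - 27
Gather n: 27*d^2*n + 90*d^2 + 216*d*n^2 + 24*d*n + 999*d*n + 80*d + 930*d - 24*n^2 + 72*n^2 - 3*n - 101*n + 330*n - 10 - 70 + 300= 90*d^2 + 1010*d + n^2*(216*d + 48) + n*(27*d^2 + 1023*d + 226) + 220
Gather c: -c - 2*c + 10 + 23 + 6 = 39 - 3*c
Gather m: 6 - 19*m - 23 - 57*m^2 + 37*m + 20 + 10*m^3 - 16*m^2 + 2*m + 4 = 10*m^3 - 73*m^2 + 20*m + 7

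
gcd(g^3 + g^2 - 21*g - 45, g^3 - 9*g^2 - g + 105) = g^2 - 2*g - 15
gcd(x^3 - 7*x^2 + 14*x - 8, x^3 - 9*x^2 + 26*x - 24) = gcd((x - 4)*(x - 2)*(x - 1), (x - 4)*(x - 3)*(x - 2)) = x^2 - 6*x + 8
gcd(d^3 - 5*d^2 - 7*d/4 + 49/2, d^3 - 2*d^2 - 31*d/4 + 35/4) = d - 7/2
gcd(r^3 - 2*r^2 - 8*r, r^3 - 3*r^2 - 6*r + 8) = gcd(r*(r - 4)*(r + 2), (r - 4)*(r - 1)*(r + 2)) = r^2 - 2*r - 8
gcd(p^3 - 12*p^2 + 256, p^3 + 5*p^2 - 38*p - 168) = p + 4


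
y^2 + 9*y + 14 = (y + 2)*(y + 7)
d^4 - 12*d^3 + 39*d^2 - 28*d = d*(d - 7)*(d - 4)*(d - 1)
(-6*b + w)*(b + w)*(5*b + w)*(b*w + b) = -30*b^4*w - 30*b^4 - 31*b^3*w^2 - 31*b^3*w + b*w^4 + b*w^3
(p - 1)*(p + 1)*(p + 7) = p^3 + 7*p^2 - p - 7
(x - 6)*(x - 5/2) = x^2 - 17*x/2 + 15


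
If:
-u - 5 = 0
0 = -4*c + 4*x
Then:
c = x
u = -5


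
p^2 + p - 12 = (p - 3)*(p + 4)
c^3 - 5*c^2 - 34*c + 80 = (c - 8)*(c - 2)*(c + 5)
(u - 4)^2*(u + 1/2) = u^3 - 15*u^2/2 + 12*u + 8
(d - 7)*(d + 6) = d^2 - d - 42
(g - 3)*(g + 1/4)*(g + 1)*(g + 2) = g^4 + g^3/4 - 7*g^2 - 31*g/4 - 3/2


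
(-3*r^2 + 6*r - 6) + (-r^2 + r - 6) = -4*r^2 + 7*r - 12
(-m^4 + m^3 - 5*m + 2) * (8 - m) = m^5 - 9*m^4 + 8*m^3 + 5*m^2 - 42*m + 16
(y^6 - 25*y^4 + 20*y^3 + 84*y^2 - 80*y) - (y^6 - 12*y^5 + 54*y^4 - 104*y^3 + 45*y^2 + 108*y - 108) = 12*y^5 - 79*y^4 + 124*y^3 + 39*y^2 - 188*y + 108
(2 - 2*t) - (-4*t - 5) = 2*t + 7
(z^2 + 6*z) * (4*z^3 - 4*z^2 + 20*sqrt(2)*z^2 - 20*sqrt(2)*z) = 4*z^5 + 20*z^4 + 20*sqrt(2)*z^4 - 24*z^3 + 100*sqrt(2)*z^3 - 120*sqrt(2)*z^2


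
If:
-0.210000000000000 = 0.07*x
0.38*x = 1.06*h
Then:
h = -1.08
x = -3.00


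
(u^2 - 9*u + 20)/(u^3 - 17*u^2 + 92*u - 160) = 1/(u - 8)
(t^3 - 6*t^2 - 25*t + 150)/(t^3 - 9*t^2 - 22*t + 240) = (t - 5)/(t - 8)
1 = 1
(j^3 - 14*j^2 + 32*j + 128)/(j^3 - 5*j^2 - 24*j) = (j^2 - 6*j - 16)/(j*(j + 3))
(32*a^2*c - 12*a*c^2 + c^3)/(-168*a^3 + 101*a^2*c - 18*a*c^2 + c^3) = c*(-4*a + c)/(21*a^2 - 10*a*c + c^2)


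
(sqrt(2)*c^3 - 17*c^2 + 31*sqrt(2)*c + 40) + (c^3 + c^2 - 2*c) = c^3 + sqrt(2)*c^3 - 16*c^2 - 2*c + 31*sqrt(2)*c + 40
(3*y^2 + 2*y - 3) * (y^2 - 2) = 3*y^4 + 2*y^3 - 9*y^2 - 4*y + 6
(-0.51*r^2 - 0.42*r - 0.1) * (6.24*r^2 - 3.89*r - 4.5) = -3.1824*r^4 - 0.6369*r^3 + 3.3048*r^2 + 2.279*r + 0.45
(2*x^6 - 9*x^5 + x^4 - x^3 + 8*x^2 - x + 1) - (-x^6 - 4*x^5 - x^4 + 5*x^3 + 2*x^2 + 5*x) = 3*x^6 - 5*x^5 + 2*x^4 - 6*x^3 + 6*x^2 - 6*x + 1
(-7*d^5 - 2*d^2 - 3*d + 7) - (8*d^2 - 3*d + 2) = -7*d^5 - 10*d^2 + 5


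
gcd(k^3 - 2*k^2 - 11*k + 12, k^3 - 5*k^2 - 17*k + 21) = k^2 + 2*k - 3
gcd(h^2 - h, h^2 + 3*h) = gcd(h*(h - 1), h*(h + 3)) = h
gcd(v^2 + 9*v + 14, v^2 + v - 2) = v + 2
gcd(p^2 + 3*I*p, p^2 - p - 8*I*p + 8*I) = 1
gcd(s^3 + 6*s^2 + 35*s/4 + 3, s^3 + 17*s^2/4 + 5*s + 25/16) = s + 1/2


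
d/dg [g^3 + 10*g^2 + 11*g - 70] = 3*g^2 + 20*g + 11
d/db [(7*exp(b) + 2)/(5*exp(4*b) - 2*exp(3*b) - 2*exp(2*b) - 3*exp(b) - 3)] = (-105*exp(4*b) - 12*exp(3*b) + 26*exp(2*b) + 8*exp(b) - 15)*exp(b)/(25*exp(8*b) - 20*exp(7*b) - 16*exp(6*b) - 22*exp(5*b) - 14*exp(4*b) + 24*exp(3*b) + 21*exp(2*b) + 18*exp(b) + 9)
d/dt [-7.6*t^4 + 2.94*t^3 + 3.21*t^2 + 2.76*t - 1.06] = -30.4*t^3 + 8.82*t^2 + 6.42*t + 2.76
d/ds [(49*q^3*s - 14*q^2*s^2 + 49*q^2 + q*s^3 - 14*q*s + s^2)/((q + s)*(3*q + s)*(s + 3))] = ((q + s)*(3*q + s)*(s + 3)*(49*q^3 - 28*q^2*s + 3*q*s^2 - 14*q + 2*s) + (q + s)*(3*q + s)*(-49*q^3*s + 14*q^2*s^2 - 49*q^2 - q*s^3 + 14*q*s - s^2) + (q + s)*(s + 3)*(-49*q^3*s + 14*q^2*s^2 - 49*q^2 - q*s^3 + 14*q*s - s^2) + (3*q + s)*(s + 3)*(-49*q^3*s + 14*q^2*s^2 - 49*q^2 - q*s^3 + 14*q*s - s^2))/((q + s)^2*(3*q + s)^2*(s + 3)^2)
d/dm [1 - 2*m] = -2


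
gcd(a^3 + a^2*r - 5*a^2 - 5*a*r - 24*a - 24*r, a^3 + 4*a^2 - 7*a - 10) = 1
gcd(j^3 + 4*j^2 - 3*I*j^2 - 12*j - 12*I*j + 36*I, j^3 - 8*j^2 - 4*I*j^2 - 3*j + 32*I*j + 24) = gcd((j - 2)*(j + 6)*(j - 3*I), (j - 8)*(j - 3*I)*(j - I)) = j - 3*I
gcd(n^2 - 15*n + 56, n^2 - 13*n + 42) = n - 7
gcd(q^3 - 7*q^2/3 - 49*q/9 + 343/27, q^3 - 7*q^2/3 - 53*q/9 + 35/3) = q + 7/3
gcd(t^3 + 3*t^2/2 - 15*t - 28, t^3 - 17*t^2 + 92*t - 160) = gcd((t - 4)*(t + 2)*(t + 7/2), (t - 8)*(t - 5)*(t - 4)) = t - 4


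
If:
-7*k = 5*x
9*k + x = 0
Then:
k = 0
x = 0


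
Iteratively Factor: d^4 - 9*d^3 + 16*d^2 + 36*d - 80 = (d - 4)*(d^3 - 5*d^2 - 4*d + 20) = (d - 5)*(d - 4)*(d^2 - 4) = (d - 5)*(d - 4)*(d + 2)*(d - 2)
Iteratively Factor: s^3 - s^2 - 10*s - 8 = (s - 4)*(s^2 + 3*s + 2) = (s - 4)*(s + 2)*(s + 1)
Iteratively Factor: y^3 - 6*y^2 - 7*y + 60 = (y + 3)*(y^2 - 9*y + 20) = (y - 4)*(y + 3)*(y - 5)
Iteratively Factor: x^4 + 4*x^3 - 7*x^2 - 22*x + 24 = (x - 1)*(x^3 + 5*x^2 - 2*x - 24) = (x - 1)*(x + 3)*(x^2 + 2*x - 8) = (x - 2)*(x - 1)*(x + 3)*(x + 4)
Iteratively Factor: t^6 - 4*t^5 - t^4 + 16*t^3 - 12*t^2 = (t)*(t^5 - 4*t^4 - t^3 + 16*t^2 - 12*t) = t*(t - 1)*(t^4 - 3*t^3 - 4*t^2 + 12*t) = t*(t - 1)*(t + 2)*(t^3 - 5*t^2 + 6*t) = t^2*(t - 1)*(t + 2)*(t^2 - 5*t + 6) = t^2*(t - 2)*(t - 1)*(t + 2)*(t - 3)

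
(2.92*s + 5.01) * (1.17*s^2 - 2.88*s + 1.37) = 3.4164*s^3 - 2.5479*s^2 - 10.4284*s + 6.8637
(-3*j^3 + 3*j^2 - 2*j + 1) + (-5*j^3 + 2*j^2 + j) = -8*j^3 + 5*j^2 - j + 1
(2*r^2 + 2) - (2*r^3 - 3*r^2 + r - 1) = -2*r^3 + 5*r^2 - r + 3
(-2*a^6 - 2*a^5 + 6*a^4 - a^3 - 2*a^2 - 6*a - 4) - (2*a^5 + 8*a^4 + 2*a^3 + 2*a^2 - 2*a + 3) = -2*a^6 - 4*a^5 - 2*a^4 - 3*a^3 - 4*a^2 - 4*a - 7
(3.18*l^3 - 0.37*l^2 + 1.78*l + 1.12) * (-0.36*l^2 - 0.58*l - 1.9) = -1.1448*l^5 - 1.7112*l^4 - 6.4682*l^3 - 0.7326*l^2 - 4.0316*l - 2.128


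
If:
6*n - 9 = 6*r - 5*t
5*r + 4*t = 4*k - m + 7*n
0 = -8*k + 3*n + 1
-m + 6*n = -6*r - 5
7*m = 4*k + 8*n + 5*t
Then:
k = 2315/17422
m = 6457/8711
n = 183/8711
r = -6366/8711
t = 7821/8711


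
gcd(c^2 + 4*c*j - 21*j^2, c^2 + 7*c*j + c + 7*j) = c + 7*j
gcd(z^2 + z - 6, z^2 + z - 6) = z^2 + z - 6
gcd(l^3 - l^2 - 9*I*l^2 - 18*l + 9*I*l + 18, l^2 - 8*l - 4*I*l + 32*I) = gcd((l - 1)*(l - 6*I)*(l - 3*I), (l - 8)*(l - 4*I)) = 1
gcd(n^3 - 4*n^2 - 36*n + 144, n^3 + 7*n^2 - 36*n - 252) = n^2 - 36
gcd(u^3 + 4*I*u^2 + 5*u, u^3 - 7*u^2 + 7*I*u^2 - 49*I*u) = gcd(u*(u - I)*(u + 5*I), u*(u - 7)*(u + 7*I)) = u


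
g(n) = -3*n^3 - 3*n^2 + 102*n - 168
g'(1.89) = 58.51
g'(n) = -9*n^2 - 6*n + 102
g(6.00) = -312.00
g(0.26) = -141.74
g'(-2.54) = 59.18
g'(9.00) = -681.00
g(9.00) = -1680.00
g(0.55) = -113.31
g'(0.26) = 99.83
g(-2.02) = -361.55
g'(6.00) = -258.00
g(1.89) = -6.19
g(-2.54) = -397.27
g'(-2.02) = 77.40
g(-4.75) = -398.67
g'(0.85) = 90.40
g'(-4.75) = -72.56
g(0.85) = -85.31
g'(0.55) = 95.98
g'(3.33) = -17.78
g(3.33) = 27.62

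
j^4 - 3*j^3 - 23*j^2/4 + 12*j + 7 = (j - 7/2)*(j - 2)*(j + 1/2)*(j + 2)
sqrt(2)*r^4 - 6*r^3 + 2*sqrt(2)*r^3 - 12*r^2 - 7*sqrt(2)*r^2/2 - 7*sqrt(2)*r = r*(r + 2)*(r - 7*sqrt(2)/2)*(sqrt(2)*r + 1)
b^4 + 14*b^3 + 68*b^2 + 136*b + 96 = (b + 2)^2*(b + 4)*(b + 6)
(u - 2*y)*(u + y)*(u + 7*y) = u^3 + 6*u^2*y - 9*u*y^2 - 14*y^3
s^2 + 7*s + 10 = (s + 2)*(s + 5)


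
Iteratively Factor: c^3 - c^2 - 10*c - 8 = (c + 1)*(c^2 - 2*c - 8) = (c + 1)*(c + 2)*(c - 4)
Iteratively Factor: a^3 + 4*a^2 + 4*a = (a + 2)*(a^2 + 2*a) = (a + 2)^2*(a)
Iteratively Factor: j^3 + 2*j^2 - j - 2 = (j + 2)*(j^2 - 1) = (j - 1)*(j + 2)*(j + 1)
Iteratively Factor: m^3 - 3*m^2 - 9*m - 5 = (m + 1)*(m^2 - 4*m - 5) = (m - 5)*(m + 1)*(m + 1)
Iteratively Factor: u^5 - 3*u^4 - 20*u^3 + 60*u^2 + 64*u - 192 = (u - 2)*(u^4 - u^3 - 22*u^2 + 16*u + 96) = (u - 2)*(u + 2)*(u^3 - 3*u^2 - 16*u + 48) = (u - 4)*(u - 2)*(u + 2)*(u^2 + u - 12) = (u - 4)*(u - 2)*(u + 2)*(u + 4)*(u - 3)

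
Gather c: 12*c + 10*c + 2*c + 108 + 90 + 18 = 24*c + 216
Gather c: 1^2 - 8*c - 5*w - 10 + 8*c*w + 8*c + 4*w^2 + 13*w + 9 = 8*c*w + 4*w^2 + 8*w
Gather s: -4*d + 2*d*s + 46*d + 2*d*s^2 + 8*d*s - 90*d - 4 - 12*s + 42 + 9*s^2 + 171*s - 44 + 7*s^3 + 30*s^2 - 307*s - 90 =-48*d + 7*s^3 + s^2*(2*d + 39) + s*(10*d - 148) - 96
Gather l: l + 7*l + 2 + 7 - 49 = 8*l - 40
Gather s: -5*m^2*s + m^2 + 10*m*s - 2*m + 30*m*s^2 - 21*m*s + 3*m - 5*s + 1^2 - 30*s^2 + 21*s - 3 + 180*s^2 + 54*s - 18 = m^2 + m + s^2*(30*m + 150) + s*(-5*m^2 - 11*m + 70) - 20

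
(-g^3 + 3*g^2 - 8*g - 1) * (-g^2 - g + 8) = g^5 - 2*g^4 - 3*g^3 + 33*g^2 - 63*g - 8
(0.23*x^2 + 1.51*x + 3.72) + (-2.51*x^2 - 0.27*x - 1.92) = -2.28*x^2 + 1.24*x + 1.8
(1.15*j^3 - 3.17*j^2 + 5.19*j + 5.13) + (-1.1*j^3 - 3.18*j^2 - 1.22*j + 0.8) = 0.0499999999999998*j^3 - 6.35*j^2 + 3.97*j + 5.93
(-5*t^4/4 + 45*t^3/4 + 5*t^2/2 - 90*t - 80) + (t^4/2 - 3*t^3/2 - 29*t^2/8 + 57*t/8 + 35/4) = -3*t^4/4 + 39*t^3/4 - 9*t^2/8 - 663*t/8 - 285/4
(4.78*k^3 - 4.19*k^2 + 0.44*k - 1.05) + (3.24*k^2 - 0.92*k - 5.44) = 4.78*k^3 - 0.95*k^2 - 0.48*k - 6.49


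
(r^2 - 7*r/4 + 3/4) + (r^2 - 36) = 2*r^2 - 7*r/4 - 141/4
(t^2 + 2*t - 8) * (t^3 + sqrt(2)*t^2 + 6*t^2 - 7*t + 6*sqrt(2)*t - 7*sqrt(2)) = t^5 + sqrt(2)*t^4 + 8*t^4 - 3*t^3 + 8*sqrt(2)*t^3 - 62*t^2 - 3*sqrt(2)*t^2 - 62*sqrt(2)*t + 56*t + 56*sqrt(2)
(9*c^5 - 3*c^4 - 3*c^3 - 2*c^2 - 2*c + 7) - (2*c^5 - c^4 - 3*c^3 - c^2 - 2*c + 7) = 7*c^5 - 2*c^4 - c^2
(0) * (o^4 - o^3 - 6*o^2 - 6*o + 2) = 0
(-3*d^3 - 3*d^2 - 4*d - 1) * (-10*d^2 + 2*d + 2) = 30*d^5 + 24*d^4 + 28*d^3 - 4*d^2 - 10*d - 2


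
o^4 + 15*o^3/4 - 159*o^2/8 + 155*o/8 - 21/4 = (o - 2)*(o - 3/4)*(o - 1/2)*(o + 7)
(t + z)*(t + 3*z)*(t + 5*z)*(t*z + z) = t^4*z + 9*t^3*z^2 + t^3*z + 23*t^2*z^3 + 9*t^2*z^2 + 15*t*z^4 + 23*t*z^3 + 15*z^4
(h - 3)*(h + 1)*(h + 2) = h^3 - 7*h - 6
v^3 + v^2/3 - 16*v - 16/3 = (v - 4)*(v + 1/3)*(v + 4)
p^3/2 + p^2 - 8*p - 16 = (p/2 + 1)*(p - 4)*(p + 4)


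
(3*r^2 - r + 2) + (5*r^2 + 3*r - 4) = 8*r^2 + 2*r - 2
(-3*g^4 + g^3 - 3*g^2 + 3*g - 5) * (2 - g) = 3*g^5 - 7*g^4 + 5*g^3 - 9*g^2 + 11*g - 10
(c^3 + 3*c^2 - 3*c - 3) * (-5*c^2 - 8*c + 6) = -5*c^5 - 23*c^4 - 3*c^3 + 57*c^2 + 6*c - 18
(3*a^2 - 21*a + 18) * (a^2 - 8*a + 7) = 3*a^4 - 45*a^3 + 207*a^2 - 291*a + 126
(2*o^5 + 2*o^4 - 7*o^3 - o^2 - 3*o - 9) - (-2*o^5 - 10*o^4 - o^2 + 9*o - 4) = 4*o^5 + 12*o^4 - 7*o^3 - 12*o - 5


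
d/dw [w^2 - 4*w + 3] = 2*w - 4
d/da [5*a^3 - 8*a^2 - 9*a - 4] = 15*a^2 - 16*a - 9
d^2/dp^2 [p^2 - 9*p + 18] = 2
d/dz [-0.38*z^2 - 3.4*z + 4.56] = -0.76*z - 3.4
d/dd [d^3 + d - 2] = 3*d^2 + 1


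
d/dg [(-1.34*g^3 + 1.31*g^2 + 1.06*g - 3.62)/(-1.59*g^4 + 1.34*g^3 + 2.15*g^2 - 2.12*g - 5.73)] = (-2.1306*g^6 + 4.1658*g^5 + 0.4198*g^4 - 20.1824*g^3 + 32.5308*g^2 + 0.553399999999996*g - 13.7482)/(2.5281*g^8 - 4.2612*g^7 - 5.0414*g^6 + 12.5036*g^5 + 17.1623*g^4 - 24.4724*g^3 - 20.1446*g^2 + 24.2952*g + 32.8329)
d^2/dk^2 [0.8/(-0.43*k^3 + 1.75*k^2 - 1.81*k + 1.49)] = ((2.064*k - 2.8)*(0.43*k^3 - 1.75*k^2 + 1.81*k - 1.49) - 0.8*(1.29*k^2 - 3.5*k + 1.81)*(2.58*k^2 - 7.0*k + 3.62))/(0.43*k^3 - 1.75*k^2 + 1.81*k - 1.49)^3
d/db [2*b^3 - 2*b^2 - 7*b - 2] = 6*b^2 - 4*b - 7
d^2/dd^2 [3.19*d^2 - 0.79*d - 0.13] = 6.38000000000000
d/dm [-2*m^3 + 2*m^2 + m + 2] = -6*m^2 + 4*m + 1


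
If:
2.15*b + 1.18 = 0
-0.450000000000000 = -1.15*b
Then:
No Solution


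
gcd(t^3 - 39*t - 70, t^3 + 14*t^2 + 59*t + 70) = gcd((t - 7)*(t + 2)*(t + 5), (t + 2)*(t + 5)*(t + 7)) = t^2 + 7*t + 10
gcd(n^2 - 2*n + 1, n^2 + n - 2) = n - 1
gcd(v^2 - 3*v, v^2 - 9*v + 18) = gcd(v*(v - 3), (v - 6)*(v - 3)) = v - 3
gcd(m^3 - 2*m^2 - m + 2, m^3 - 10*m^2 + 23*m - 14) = m^2 - 3*m + 2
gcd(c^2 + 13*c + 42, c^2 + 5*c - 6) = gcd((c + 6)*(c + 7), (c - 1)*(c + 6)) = c + 6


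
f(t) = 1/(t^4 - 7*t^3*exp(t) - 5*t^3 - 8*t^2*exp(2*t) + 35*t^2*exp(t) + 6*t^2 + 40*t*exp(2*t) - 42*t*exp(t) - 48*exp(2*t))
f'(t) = (7*t^3*exp(t) - 4*t^3 + 16*t^2*exp(2*t) - 14*t^2*exp(t) + 15*t^2 - 64*t*exp(2*t) - 28*t*exp(t) - 12*t + 56*exp(2*t) + 42*exp(t))/(t^4 - 7*t^3*exp(t) - 5*t^3 - 8*t^2*exp(2*t) + 35*t^2*exp(t) + 6*t^2 + 40*t*exp(2*t) - 42*t*exp(t) - 48*exp(2*t))^2 = (7*t^3*exp(t) - 4*t^3 + 16*t^2*exp(2*t) - 14*t^2*exp(t) + 15*t^2 - 64*t*exp(2*t) - 28*t*exp(t) - 12*t + 56*exp(2*t) + 42*exp(t))/(-t^4 + 7*t^3*exp(t) + 5*t^3 + 8*t^2*exp(2*t) - 35*t^2*exp(t) - 6*t^2 - 40*t*exp(2*t) + 42*t*exp(t) + 48*exp(2*t))^2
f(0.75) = -0.01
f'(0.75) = 0.01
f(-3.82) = 0.00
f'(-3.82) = 0.00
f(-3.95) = 0.00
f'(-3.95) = 0.00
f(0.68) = -0.01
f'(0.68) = 0.01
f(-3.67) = 0.00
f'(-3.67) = 0.00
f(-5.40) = 0.00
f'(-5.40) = 0.00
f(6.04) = -0.00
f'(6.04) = 0.00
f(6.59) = -0.00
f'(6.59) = 0.00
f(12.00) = 0.00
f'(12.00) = 0.00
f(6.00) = 0.00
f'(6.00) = 0.00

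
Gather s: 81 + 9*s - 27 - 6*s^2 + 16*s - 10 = -6*s^2 + 25*s + 44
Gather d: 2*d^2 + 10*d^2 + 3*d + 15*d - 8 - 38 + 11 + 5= 12*d^2 + 18*d - 30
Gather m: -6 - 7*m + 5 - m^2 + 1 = -m^2 - 7*m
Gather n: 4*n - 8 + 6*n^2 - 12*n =6*n^2 - 8*n - 8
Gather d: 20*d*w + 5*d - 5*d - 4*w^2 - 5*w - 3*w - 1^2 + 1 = 20*d*w - 4*w^2 - 8*w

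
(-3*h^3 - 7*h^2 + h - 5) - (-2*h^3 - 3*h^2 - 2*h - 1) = -h^3 - 4*h^2 + 3*h - 4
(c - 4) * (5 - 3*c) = -3*c^2 + 17*c - 20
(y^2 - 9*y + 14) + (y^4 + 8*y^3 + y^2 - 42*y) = y^4 + 8*y^3 + 2*y^2 - 51*y + 14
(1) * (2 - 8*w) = 2 - 8*w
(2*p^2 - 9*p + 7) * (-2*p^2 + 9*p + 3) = -4*p^4 + 36*p^3 - 89*p^2 + 36*p + 21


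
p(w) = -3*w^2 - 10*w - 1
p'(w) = -6*w - 10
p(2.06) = -34.33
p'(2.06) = -22.36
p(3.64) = -77.15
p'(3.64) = -31.84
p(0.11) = -2.14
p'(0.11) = -10.66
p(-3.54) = -3.19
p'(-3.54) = 11.24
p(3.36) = -68.47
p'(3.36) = -30.16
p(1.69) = -26.47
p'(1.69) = -20.14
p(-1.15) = 6.53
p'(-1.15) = -3.10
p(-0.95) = 5.79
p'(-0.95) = -4.30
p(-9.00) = -154.00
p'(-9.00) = 44.00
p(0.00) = -1.00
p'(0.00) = -10.00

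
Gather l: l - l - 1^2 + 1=0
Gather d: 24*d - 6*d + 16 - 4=18*d + 12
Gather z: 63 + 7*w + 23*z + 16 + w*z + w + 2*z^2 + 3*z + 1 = 8*w + 2*z^2 + z*(w + 26) + 80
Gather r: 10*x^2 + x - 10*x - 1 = 10*x^2 - 9*x - 1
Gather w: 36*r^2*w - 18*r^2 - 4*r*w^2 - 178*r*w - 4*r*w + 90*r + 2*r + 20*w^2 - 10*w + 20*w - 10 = -18*r^2 + 92*r + w^2*(20 - 4*r) + w*(36*r^2 - 182*r + 10) - 10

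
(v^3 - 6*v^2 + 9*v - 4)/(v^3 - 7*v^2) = (v^3 - 6*v^2 + 9*v - 4)/(v^2*(v - 7))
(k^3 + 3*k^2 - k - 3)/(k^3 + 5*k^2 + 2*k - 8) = (k^2 + 4*k + 3)/(k^2 + 6*k + 8)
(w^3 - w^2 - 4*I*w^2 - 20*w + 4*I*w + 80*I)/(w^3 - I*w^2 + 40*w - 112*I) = (w^2 - w - 20)/(w^2 + 3*I*w + 28)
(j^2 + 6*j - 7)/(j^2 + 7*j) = (j - 1)/j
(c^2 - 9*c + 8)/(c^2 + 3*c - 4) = (c - 8)/(c + 4)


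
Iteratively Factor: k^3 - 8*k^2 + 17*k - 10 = (k - 1)*(k^2 - 7*k + 10) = (k - 2)*(k - 1)*(k - 5)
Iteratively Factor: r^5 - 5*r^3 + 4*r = (r - 2)*(r^4 + 2*r^3 - r^2 - 2*r) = (r - 2)*(r + 2)*(r^3 - r) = (r - 2)*(r + 1)*(r + 2)*(r^2 - r) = r*(r - 2)*(r + 1)*(r + 2)*(r - 1)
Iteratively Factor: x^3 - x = (x + 1)*(x^2 - x) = (x - 1)*(x + 1)*(x)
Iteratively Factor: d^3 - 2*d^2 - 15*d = (d + 3)*(d^2 - 5*d) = d*(d + 3)*(d - 5)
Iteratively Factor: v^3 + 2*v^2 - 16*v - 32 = (v + 2)*(v^2 - 16) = (v + 2)*(v + 4)*(v - 4)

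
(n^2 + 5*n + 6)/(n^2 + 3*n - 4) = (n^2 + 5*n + 6)/(n^2 + 3*n - 4)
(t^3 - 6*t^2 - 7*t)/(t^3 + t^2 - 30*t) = (t^2 - 6*t - 7)/(t^2 + t - 30)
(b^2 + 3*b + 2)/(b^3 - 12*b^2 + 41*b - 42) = (b^2 + 3*b + 2)/(b^3 - 12*b^2 + 41*b - 42)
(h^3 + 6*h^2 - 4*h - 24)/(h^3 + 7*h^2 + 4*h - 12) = (h - 2)/(h - 1)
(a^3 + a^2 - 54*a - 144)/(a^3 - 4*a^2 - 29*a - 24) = (a + 6)/(a + 1)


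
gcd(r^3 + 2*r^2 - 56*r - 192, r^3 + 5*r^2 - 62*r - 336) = r^2 - 2*r - 48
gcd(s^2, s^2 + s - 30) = 1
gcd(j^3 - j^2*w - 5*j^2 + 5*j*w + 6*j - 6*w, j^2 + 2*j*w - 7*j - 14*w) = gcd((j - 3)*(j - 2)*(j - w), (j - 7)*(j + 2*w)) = 1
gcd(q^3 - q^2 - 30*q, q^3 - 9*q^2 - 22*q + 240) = q^2 - q - 30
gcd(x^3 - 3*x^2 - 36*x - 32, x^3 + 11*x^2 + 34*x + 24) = x^2 + 5*x + 4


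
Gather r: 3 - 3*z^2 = 3 - 3*z^2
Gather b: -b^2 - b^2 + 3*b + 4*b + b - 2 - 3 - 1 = -2*b^2 + 8*b - 6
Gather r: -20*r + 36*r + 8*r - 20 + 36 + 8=24*r + 24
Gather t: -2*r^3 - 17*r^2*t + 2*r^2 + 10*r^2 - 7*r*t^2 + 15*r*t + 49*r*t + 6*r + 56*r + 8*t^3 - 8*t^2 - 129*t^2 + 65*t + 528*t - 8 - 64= -2*r^3 + 12*r^2 + 62*r + 8*t^3 + t^2*(-7*r - 137) + t*(-17*r^2 + 64*r + 593) - 72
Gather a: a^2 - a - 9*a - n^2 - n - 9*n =a^2 - 10*a - n^2 - 10*n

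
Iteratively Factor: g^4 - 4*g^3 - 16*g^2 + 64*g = (g + 4)*(g^3 - 8*g^2 + 16*g) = (g - 4)*(g + 4)*(g^2 - 4*g) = (g - 4)^2*(g + 4)*(g)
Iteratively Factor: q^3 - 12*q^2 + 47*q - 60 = (q - 3)*(q^2 - 9*q + 20) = (q - 4)*(q - 3)*(q - 5)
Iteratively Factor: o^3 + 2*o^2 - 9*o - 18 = (o - 3)*(o^2 + 5*o + 6) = (o - 3)*(o + 2)*(o + 3)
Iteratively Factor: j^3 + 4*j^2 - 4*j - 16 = (j + 2)*(j^2 + 2*j - 8) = (j - 2)*(j + 2)*(j + 4)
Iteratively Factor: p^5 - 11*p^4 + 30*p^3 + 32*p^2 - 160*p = (p)*(p^4 - 11*p^3 + 30*p^2 + 32*p - 160) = p*(p - 5)*(p^3 - 6*p^2 + 32) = p*(p - 5)*(p - 4)*(p^2 - 2*p - 8) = p*(p - 5)*(p - 4)*(p + 2)*(p - 4)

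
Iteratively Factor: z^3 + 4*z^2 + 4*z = (z)*(z^2 + 4*z + 4) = z*(z + 2)*(z + 2)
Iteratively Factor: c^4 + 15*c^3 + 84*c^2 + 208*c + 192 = (c + 3)*(c^3 + 12*c^2 + 48*c + 64) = (c + 3)*(c + 4)*(c^2 + 8*c + 16) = (c + 3)*(c + 4)^2*(c + 4)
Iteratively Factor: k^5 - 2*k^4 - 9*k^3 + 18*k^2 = (k)*(k^4 - 2*k^3 - 9*k^2 + 18*k) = k*(k + 3)*(k^3 - 5*k^2 + 6*k) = k^2*(k + 3)*(k^2 - 5*k + 6) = k^2*(k - 3)*(k + 3)*(k - 2)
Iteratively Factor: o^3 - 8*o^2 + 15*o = (o - 3)*(o^2 - 5*o) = o*(o - 3)*(o - 5)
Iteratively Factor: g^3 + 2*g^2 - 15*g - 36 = (g + 3)*(g^2 - g - 12) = (g - 4)*(g + 3)*(g + 3)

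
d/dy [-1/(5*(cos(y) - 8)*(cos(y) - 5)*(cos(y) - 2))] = 3*(sin(y)^2 + 10*cos(y) - 23)*sin(y)/(5*(cos(y) - 8)^2*(cos(y) - 5)^2*(cos(y) - 2)^2)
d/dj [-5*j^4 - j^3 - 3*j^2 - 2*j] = -20*j^3 - 3*j^2 - 6*j - 2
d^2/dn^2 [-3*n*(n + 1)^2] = -18*n - 12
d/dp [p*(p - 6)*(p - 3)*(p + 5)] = 4*p^3 - 12*p^2 - 54*p + 90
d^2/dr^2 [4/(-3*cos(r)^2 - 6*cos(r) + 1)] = 6*(24*sin(r)^4 - 44*sin(r)^2 - 41*cos(r) + 9*cos(3*r) - 32)/(-3*sin(r)^2 + 6*cos(r) + 2)^3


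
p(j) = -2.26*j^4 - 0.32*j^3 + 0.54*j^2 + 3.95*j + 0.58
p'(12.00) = -15742.45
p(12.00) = -47290.58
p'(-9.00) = 6506.63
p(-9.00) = -14585.81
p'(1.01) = -5.25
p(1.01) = 2.44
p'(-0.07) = 3.87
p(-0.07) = 0.31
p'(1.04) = -6.13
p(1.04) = 2.27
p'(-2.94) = 222.20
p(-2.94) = -167.08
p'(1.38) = -20.15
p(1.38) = -1.98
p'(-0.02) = 3.93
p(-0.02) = 0.50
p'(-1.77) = 49.16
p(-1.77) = -25.13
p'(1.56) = -31.02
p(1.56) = -6.54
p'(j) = -9.04*j^3 - 0.96*j^2 + 1.08*j + 3.95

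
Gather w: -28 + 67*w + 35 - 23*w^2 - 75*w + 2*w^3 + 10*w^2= 2*w^3 - 13*w^2 - 8*w + 7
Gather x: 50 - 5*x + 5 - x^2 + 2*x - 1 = -x^2 - 3*x + 54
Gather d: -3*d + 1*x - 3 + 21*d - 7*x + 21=18*d - 6*x + 18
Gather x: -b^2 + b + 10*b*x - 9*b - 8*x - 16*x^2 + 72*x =-b^2 - 8*b - 16*x^2 + x*(10*b + 64)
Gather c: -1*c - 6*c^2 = -6*c^2 - c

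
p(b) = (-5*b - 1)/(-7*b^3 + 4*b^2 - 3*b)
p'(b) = (-5*b - 1)*(21*b^2 - 8*b + 3)/(-7*b^3 + 4*b^2 - 3*b)^2 - 5/(-7*b^3 + 4*b^2 - 3*b) = (-70*b^3 - b^2 + 8*b - 3)/(b^2*(49*b^4 - 56*b^3 + 58*b^2 - 24*b + 9))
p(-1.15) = 0.25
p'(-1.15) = 0.25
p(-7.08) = 0.01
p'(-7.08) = 0.00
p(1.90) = 0.27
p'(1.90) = -0.31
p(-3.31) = 0.05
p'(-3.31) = 0.03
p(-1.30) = 0.21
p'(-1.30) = 0.20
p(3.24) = 0.08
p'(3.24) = -0.06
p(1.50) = 0.44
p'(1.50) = -0.63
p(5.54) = 0.03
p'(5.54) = -0.01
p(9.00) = 0.01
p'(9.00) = 0.00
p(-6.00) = 0.02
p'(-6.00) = 0.01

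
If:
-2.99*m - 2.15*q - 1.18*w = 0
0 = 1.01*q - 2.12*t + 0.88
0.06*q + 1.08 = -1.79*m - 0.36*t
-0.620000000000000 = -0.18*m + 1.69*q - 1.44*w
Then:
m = -0.75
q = 0.46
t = 0.63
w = 1.06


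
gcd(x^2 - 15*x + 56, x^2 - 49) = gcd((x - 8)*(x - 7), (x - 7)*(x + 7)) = x - 7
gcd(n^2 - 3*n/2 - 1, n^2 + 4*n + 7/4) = n + 1/2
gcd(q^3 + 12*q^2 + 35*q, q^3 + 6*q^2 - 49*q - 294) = q + 7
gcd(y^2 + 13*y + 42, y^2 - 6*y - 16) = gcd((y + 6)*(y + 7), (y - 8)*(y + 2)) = 1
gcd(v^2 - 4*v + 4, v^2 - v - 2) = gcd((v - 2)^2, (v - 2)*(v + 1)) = v - 2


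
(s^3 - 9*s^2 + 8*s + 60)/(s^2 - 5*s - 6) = (s^2 - 3*s - 10)/(s + 1)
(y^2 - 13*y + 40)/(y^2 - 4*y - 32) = (y - 5)/(y + 4)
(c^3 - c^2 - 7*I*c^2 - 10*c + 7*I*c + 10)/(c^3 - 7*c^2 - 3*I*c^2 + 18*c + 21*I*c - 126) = (c^3 - c^2*(1 + 7*I) + c*(-10 + 7*I) + 10)/(c^3 - c^2*(7 + 3*I) + 3*c*(6 + 7*I) - 126)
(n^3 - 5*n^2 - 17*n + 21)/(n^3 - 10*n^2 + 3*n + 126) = (n - 1)/(n - 6)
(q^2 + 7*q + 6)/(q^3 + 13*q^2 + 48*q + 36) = 1/(q + 6)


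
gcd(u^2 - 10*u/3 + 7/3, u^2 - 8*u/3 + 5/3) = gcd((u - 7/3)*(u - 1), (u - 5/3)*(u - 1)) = u - 1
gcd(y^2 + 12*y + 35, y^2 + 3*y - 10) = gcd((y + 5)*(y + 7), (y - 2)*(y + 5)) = y + 5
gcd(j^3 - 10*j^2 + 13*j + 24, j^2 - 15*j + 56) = j - 8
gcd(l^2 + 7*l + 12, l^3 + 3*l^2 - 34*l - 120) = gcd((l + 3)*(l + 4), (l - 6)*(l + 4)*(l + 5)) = l + 4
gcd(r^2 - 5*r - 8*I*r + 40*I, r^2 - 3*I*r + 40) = r - 8*I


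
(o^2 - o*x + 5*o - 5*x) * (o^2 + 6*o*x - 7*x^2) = o^4 + 5*o^3*x + 5*o^3 - 13*o^2*x^2 + 25*o^2*x + 7*o*x^3 - 65*o*x^2 + 35*x^3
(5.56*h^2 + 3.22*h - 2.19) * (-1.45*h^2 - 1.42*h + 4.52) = -8.062*h^4 - 12.5642*h^3 + 23.7343*h^2 + 17.6642*h - 9.8988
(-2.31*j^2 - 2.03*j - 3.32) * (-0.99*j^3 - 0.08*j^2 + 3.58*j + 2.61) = 2.2869*j^5 + 2.1945*j^4 - 4.8206*j^3 - 13.0309*j^2 - 17.1839*j - 8.6652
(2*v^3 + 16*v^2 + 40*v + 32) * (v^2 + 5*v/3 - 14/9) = 2*v^5 + 58*v^4/3 + 572*v^3/9 + 664*v^2/9 - 80*v/9 - 448/9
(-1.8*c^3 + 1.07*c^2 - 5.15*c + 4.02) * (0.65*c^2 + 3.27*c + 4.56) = -1.17*c^5 - 5.1905*c^4 - 8.0566*c^3 - 9.3483*c^2 - 10.3386*c + 18.3312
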